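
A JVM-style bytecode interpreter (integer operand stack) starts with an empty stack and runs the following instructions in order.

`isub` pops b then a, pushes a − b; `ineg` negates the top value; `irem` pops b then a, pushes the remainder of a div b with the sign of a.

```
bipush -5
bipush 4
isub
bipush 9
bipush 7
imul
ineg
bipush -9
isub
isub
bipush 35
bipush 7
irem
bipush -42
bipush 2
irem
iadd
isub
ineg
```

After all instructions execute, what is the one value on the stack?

-45

bipush -5  → -5
bipush 4   → -5 4
isub       → -9
bipush 9   → -9 9
bipush 7   → -9 9 7
imul       → -9 63
ineg       → -9 -63
bipush -9  → -9 -63 -9
isub       → -9 -54
isub       → 45
bipush 35  → 45 35
bipush 7   → 45 35 7
irem       → 45 0
bipush -42 → 45 0 -42
bipush 2   → 45 0 -42 2
irem       → 45 0 0
iadd       → 45 0
isub       → 45
ineg       → -45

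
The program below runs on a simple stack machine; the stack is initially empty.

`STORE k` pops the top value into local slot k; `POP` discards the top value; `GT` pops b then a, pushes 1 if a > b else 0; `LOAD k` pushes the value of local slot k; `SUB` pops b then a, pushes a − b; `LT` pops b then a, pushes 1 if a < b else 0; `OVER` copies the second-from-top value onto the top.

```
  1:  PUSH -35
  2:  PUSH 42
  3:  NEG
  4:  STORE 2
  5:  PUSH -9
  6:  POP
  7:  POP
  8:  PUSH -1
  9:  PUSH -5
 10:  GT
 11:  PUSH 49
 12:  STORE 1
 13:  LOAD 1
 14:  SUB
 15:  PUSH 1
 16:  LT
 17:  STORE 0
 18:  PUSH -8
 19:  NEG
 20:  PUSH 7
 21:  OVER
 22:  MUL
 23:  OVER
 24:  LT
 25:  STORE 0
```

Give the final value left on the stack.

8

PUSH -35 : -35
PUSH 42  : -35 42
NEG      : -35 -42
STORE 2  : -35
PUSH -9  : -35 -9
POP      : -35
POP      : (empty)
PUSH -1  : -1
PUSH -5  : -1 -5
GT       : 1
PUSH 49  : 1 49
STORE 1  : 1
LOAD 1   : 1 49
SUB      : -48
PUSH 1   : -48 1
LT       : 1
STORE 0  : (empty)
PUSH -8  : -8
NEG      : 8
PUSH 7   : 8 7
OVER     : 8 7 8
MUL      : 8 56
OVER     : 8 56 8
LT       : 8 0
STORE 0  : 8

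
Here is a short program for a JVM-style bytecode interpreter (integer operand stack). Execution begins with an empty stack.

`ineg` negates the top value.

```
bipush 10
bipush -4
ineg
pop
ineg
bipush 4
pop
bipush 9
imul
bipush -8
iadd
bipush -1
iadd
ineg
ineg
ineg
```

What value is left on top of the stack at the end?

bipush 10 → 10
bipush -4 → 10 -4
ineg      → 10 4
pop       → 10
ineg      → -10
bipush 4  → -10 4
pop       → -10
bipush 9  → -10 9
imul      → -90
bipush -8 → -90 -8
iadd      → -98
bipush -1 → -98 -1
iadd      → -99
ineg      → 99
ineg      → -99
ineg      → 99

99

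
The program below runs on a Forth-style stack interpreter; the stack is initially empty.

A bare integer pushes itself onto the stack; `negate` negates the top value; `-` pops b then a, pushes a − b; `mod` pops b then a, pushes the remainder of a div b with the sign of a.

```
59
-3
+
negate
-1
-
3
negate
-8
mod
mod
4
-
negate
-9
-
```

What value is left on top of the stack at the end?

59     -> 59
-3     -> 59 -3
+      -> 56
negate -> -56
-1     -> -56 -1
-      -> -55
3      -> -55 3
negate -> -55 -3
-8     -> -55 -3 -8
mod    -> -55 -3
mod    -> -1
4      -> -1 4
-      -> -5
negate -> 5
-9     -> 5 -9
-      -> 14

14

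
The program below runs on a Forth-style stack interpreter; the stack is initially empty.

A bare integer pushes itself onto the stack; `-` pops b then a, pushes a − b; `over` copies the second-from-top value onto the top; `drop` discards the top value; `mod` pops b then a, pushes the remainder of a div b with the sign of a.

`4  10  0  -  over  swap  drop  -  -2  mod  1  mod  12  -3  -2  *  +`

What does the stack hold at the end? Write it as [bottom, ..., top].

4    → [4]
10   → [4, 10]
0    → [4, 10, 0]
-    → [4, 10]
over → [4, 10, 4]
swap → [4, 4, 10]
drop → [4, 4]
-    → [0]
-2   → [0, -2]
mod  → [0]
1    → [0, 1]
mod  → [0]
12   → [0, 12]
-3   → [0, 12, -3]
-2   → [0, 12, -3, -2]
*    → [0, 12, 6]
+    → [0, 18]

[0, 18]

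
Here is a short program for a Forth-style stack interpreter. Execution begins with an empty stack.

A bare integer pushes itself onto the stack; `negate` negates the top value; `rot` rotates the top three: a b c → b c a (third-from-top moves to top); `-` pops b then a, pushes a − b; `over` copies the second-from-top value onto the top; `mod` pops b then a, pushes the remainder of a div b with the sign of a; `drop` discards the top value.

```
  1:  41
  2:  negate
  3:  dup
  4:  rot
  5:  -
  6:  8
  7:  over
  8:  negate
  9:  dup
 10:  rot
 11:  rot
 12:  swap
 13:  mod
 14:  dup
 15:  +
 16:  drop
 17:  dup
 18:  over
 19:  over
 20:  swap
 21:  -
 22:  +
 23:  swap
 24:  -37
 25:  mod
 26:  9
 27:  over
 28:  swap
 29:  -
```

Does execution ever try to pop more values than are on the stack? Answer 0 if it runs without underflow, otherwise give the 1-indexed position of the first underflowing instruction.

41     : 41
negate : -41
dup    : -41 -41
rot  — needs 3 operands, stack has 2 → underflow

4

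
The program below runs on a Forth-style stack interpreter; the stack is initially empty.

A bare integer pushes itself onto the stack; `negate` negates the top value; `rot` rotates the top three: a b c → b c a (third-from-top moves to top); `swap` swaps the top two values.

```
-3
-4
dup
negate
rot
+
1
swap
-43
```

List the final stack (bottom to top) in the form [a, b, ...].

[-4, 1, 1, -43]

-3      [-3]
-4      [-3, -4]
dup     [-3, -4, -4]
negate  [-3, -4, 4]
rot     [-4, 4, -3]
+       [-4, 1]
1       [-4, 1, 1]
swap    [-4, 1, 1]
-43     [-4, 1, 1, -43]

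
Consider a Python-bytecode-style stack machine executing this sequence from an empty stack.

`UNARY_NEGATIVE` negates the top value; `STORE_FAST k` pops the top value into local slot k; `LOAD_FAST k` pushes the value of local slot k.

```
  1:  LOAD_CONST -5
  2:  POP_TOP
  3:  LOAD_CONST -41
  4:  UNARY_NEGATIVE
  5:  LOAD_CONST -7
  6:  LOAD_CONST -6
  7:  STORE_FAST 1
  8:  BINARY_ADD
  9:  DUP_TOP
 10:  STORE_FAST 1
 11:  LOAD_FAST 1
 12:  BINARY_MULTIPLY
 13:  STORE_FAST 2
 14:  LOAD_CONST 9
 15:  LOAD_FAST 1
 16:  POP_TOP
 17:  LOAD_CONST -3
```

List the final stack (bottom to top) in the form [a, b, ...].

[9, -3]

LOAD_CONST -5   → [-5]
POP_TOP         → []
LOAD_CONST -41  → [-41]
UNARY_NEGATIVE  → [41]
LOAD_CONST -7   → [41, -7]
LOAD_CONST -6   → [41, -7, -6]
STORE_FAST 1    → [41, -7]
BINARY_ADD      → [34]
DUP_TOP         → [34, 34]
STORE_FAST 1    → [34]
LOAD_FAST 1     → [34, 34]
BINARY_MULTIPLY → [1156]
STORE_FAST 2    → []
LOAD_CONST 9    → [9]
LOAD_FAST 1     → [9, 34]
POP_TOP         → [9]
LOAD_CONST -3   → [9, -3]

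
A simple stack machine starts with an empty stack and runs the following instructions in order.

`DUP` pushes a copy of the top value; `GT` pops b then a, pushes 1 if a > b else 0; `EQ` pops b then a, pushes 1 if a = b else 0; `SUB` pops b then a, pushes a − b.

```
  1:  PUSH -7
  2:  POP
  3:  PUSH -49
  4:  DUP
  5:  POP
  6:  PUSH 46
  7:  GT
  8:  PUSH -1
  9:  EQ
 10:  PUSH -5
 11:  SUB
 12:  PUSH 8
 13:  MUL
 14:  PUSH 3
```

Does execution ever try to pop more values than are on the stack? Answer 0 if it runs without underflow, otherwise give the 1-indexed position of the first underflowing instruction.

PUSH -7   -7
POP       (empty)
PUSH -49  -49
DUP       -49 -49
POP       -49
PUSH 46   -49 46
GT        0
PUSH -1   0 -1
EQ        0
PUSH -5   0 -5
SUB       5
PUSH 8    5 8
MUL       40
PUSH 3    40 3

0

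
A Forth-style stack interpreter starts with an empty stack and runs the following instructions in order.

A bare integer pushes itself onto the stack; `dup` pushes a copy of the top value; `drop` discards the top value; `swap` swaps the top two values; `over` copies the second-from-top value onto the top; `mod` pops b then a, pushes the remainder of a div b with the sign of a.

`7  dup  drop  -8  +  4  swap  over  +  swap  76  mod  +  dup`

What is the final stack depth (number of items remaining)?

2

7    -> [7]
dup  -> [7, 7]
drop -> [7]
-8   -> [7, -8]
+    -> [-1]
4    -> [-1, 4]
swap -> [4, -1]
over -> [4, -1, 4]
+    -> [4, 3]
swap -> [3, 4]
76   -> [3, 4, 76]
mod  -> [3, 4]
+    -> [7]
dup  -> [7, 7]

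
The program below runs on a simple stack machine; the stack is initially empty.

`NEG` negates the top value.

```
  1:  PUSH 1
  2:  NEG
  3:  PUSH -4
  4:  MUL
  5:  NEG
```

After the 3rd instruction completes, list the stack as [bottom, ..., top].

[-1, -4]

PUSH 1  : [1]
NEG     : [-1]
PUSH -4 : [-1, -4]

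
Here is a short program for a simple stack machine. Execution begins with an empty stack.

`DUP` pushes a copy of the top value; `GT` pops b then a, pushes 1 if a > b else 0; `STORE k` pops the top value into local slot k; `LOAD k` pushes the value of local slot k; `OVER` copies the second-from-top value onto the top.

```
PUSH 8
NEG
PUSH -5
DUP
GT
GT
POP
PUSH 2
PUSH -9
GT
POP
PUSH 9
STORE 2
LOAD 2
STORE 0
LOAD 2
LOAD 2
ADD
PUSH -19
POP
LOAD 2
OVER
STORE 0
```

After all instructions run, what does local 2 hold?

PUSH 8   : [8]
NEG      : [-8]
PUSH -5  : [-8, -5]
DUP      : [-8, -5, -5]
GT       : [-8, 0]
GT       : [0]
POP      : []
PUSH 2   : [2]
PUSH -9  : [2, -9]
GT       : [1]
POP      : []
PUSH 9   : [9]
STORE 2  : []
LOAD 2   : [9]
STORE 0  : []
LOAD 2   : [9]
LOAD 2   : [9, 9]
ADD      : [18]
PUSH -19 : [18, -19]
POP      : [18]
LOAD 2   : [18, 9]
OVER     : [18, 9, 18]
STORE 0  : [18, 9]

9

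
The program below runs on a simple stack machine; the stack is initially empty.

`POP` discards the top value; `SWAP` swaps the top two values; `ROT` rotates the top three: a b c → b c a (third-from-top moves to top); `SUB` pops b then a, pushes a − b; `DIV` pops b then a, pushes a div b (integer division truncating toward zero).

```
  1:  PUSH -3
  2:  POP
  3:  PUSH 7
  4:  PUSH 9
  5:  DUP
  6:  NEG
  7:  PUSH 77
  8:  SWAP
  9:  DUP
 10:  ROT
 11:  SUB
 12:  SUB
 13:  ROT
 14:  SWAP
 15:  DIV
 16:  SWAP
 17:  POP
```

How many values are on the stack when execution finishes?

PUSH -3 → -3
POP     → (empty)
PUSH 7  → 7
PUSH 9  → 7 9
DUP     → 7 9 9
NEG     → 7 9 -9
PUSH 77 → 7 9 -9 77
SWAP    → 7 9 77 -9
DUP     → 7 9 77 -9 -9
ROT     → 7 9 -9 -9 77
SUB     → 7 9 -9 -86
SUB     → 7 9 77
ROT     → 9 77 7
SWAP    → 9 7 77
DIV     → 9 0
SWAP    → 0 9
POP     → 0

1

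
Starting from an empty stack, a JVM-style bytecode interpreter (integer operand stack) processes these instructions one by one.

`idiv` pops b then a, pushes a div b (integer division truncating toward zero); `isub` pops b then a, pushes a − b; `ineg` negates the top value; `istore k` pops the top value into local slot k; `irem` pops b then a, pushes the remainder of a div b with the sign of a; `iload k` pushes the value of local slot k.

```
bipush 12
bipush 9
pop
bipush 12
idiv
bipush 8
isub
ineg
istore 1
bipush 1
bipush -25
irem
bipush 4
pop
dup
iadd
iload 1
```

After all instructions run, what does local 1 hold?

bipush 12  → [12]
bipush 9   → [12, 9]
pop        → [12]
bipush 12  → [12, 12]
idiv       → [1]
bipush 8   → [1, 8]
isub       → [-7]
ineg       → [7]
istore 1   → []
bipush 1   → [1]
bipush -25 → [1, -25]
irem       → [1]
bipush 4   → [1, 4]
pop        → [1]
dup        → [1, 1]
iadd       → [2]
iload 1    → [2, 7]

7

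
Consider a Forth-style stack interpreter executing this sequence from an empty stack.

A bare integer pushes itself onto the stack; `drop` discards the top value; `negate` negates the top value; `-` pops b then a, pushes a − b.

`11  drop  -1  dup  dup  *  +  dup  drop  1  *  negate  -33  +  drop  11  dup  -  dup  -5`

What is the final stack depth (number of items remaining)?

3

11      11
drop    (empty)
-1      -1
dup     -1 -1
dup     -1 -1 -1
*       -1 1
+       0
dup     0 0
drop    0
1       0 1
*       0
negate  0
-33     0 -33
+       -33
drop    (empty)
11      11
dup     11 11
-       0
dup     0 0
-5      0 0 -5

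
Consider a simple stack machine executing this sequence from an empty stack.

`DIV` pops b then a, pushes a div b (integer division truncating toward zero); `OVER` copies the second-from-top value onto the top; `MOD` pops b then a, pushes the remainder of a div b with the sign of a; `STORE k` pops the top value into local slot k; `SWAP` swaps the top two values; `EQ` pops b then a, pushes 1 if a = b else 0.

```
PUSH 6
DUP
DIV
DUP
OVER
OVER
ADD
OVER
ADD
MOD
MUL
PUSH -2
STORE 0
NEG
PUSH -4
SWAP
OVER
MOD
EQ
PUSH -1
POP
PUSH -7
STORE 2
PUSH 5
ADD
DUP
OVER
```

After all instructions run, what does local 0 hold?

-2

PUSH 6   [6]
DUP      [6, 6]
DIV      [1]
DUP      [1, 1]
OVER     [1, 1, 1]
OVER     [1, 1, 1, 1]
ADD      [1, 1, 2]
OVER     [1, 1, 2, 1]
ADD      [1, 1, 3]
MOD      [1, 1]
MUL      [1]
PUSH -2  [1, -2]
STORE 0  [1]
NEG      [-1]
PUSH -4  [-1, -4]
SWAP     [-4, -1]
OVER     [-4, -1, -4]
MOD      [-4, -1]
EQ       [0]
PUSH -1  [0, -1]
POP      [0]
PUSH -7  [0, -7]
STORE 2  [0]
PUSH 5   [0, 5]
ADD      [5]
DUP      [5, 5]
OVER     [5, 5, 5]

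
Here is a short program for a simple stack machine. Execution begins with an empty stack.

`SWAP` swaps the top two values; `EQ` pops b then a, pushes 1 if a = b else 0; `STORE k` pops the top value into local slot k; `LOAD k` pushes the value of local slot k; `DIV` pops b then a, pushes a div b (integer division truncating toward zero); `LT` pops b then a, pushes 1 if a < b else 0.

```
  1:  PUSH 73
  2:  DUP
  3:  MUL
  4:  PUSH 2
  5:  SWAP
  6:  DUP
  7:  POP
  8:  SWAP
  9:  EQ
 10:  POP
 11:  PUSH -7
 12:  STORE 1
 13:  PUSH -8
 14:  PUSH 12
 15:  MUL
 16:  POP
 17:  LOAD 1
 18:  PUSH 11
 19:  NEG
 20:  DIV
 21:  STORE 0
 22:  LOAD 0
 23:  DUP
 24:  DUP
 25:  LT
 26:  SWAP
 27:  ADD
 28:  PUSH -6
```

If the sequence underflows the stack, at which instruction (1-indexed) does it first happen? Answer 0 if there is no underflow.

PUSH 73  73
DUP      73 73
MUL      5329
PUSH 2   5329 2
SWAP     2 5329
DUP      2 5329 5329
POP      2 5329
SWAP     5329 2
EQ       0
POP      (empty)
PUSH -7  -7
STORE 1  (empty)
PUSH -8  -8
PUSH 12  -8 12
MUL      -96
POP      (empty)
LOAD 1   -7
PUSH 11  -7 11
NEG      -7 -11
DIV      0
STORE 0  (empty)
LOAD 0   0
DUP      0 0
DUP      0 0 0
LT       0 0
SWAP     0 0
ADD      0
PUSH -6  0 -6

0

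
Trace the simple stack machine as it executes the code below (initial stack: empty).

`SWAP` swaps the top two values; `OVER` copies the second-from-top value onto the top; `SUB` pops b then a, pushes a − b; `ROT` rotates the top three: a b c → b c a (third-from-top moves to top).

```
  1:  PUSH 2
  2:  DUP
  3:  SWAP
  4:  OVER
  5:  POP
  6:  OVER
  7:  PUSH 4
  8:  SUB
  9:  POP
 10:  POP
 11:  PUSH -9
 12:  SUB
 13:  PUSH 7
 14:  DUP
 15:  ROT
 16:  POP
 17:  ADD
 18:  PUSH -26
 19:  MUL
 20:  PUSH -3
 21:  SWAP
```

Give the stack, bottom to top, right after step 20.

PUSH 2   : [2]
DUP      : [2, 2]
SWAP     : [2, 2]
OVER     : [2, 2, 2]
POP      : [2, 2]
OVER     : [2, 2, 2]
PUSH 4   : [2, 2, 2, 4]
SUB      : [2, 2, -2]
POP      : [2, 2]
POP      : [2]
PUSH -9  : [2, -9]
SUB      : [11]
PUSH 7   : [11, 7]
DUP      : [11, 7, 7]
ROT      : [7, 7, 11]
POP      : [7, 7]
ADD      : [14]
PUSH -26 : [14, -26]
MUL      : [-364]
PUSH -3  : [-364, -3]

[-364, -3]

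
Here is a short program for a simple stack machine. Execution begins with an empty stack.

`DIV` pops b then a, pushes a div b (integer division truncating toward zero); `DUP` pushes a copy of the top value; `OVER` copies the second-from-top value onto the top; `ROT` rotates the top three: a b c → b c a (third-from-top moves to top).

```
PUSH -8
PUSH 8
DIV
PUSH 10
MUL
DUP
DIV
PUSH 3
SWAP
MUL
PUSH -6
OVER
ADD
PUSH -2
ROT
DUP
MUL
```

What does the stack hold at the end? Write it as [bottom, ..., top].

[-3, -2, 9]

PUSH -8 : [-8]
PUSH 8  : [-8, 8]
DIV     : [-1]
PUSH 10 : [-1, 10]
MUL     : [-10]
DUP     : [-10, -10]
DIV     : [1]
PUSH 3  : [1, 3]
SWAP    : [3, 1]
MUL     : [3]
PUSH -6 : [3, -6]
OVER    : [3, -6, 3]
ADD     : [3, -3]
PUSH -2 : [3, -3, -2]
ROT     : [-3, -2, 3]
DUP     : [-3, -2, 3, 3]
MUL     : [-3, -2, 9]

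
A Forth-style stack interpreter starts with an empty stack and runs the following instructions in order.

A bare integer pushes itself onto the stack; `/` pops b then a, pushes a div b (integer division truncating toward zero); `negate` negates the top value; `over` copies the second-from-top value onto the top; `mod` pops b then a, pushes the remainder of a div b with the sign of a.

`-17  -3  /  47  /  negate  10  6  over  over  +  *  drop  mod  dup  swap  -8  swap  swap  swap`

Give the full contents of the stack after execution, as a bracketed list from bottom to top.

-17    → -17
-3     → -17 -3
/      → 5
47     → 5 47
/      → 0
negate → 0
10     → 0 10
6      → 0 10 6
over   → 0 10 6 10
over   → 0 10 6 10 6
+      → 0 10 6 16
*      → 0 10 96
drop   → 0 10
mod    → 0
dup    → 0 0
swap   → 0 0
-8     → 0 0 -8
swap   → 0 -8 0
swap   → 0 0 -8
swap   → 0 -8 0

[0, -8, 0]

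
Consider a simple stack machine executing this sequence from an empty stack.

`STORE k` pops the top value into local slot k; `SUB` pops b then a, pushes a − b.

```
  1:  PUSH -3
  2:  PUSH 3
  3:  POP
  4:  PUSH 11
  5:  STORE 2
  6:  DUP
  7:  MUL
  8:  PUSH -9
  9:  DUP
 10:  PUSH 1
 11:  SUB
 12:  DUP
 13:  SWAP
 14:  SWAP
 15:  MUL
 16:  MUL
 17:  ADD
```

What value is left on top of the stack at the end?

-891

PUSH -3 → -3
PUSH 3  → -3 3
POP     → -3
PUSH 11 → -3 11
STORE 2 → -3
DUP     → -3 -3
MUL     → 9
PUSH -9 → 9 -9
DUP     → 9 -9 -9
PUSH 1  → 9 -9 -9 1
SUB     → 9 -9 -10
DUP     → 9 -9 -10 -10
SWAP    → 9 -9 -10 -10
SWAP    → 9 -9 -10 -10
MUL     → 9 -9 100
MUL     → 9 -900
ADD     → -891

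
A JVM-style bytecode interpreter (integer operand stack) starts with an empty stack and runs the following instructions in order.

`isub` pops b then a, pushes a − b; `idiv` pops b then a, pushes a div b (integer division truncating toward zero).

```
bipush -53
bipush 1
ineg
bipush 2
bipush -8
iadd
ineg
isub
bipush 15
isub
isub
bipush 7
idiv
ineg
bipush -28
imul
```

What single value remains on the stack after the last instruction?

bipush -53 -> [-53]
bipush 1   -> [-53, 1]
ineg       -> [-53, -1]
bipush 2   -> [-53, -1, 2]
bipush -8  -> [-53, -1, 2, -8]
iadd       -> [-53, -1, -6]
ineg       -> [-53, -1, 6]
isub       -> [-53, -7]
bipush 15  -> [-53, -7, 15]
isub       -> [-53, -22]
isub       -> [-31]
bipush 7   -> [-31, 7]
idiv       -> [-4]
ineg       -> [4]
bipush -28 -> [4, -28]
imul       -> [-112]

-112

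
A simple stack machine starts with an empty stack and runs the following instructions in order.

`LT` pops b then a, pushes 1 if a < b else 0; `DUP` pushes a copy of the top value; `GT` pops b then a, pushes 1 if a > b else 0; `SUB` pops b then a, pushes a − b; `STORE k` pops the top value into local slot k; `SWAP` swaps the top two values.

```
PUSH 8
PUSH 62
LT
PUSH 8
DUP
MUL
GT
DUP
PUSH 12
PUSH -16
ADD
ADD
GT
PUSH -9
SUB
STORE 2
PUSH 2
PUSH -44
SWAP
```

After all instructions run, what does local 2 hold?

10

PUSH 8   -> [8]
PUSH 62  -> [8, 62]
LT       -> [1]
PUSH 8   -> [1, 8]
DUP      -> [1, 8, 8]
MUL      -> [1, 64]
GT       -> [0]
DUP      -> [0, 0]
PUSH 12  -> [0, 0, 12]
PUSH -16 -> [0, 0, 12, -16]
ADD      -> [0, 0, -4]
ADD      -> [0, -4]
GT       -> [1]
PUSH -9  -> [1, -9]
SUB      -> [10]
STORE 2  -> []
PUSH 2   -> [2]
PUSH -44 -> [2, -44]
SWAP     -> [-44, 2]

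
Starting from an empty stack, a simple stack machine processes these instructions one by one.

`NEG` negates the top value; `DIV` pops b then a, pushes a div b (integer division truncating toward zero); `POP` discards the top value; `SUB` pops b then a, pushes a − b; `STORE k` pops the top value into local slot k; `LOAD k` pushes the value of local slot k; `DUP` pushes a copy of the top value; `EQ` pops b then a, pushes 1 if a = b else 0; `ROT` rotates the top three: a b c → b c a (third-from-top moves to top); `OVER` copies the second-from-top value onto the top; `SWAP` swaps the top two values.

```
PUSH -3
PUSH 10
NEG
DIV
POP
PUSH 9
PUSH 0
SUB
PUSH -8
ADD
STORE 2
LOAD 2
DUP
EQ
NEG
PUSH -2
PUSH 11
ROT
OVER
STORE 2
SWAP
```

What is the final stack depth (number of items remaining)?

3

PUSH -3 -> -3
PUSH 10 -> -3 10
NEG     -> -3 -10
DIV     -> 0
POP     -> (empty)
PUSH 9  -> 9
PUSH 0  -> 9 0
SUB     -> 9
PUSH -8 -> 9 -8
ADD     -> 1
STORE 2 -> (empty)
LOAD 2  -> 1
DUP     -> 1 1
EQ      -> 1
NEG     -> -1
PUSH -2 -> -1 -2
PUSH 11 -> -1 -2 11
ROT     -> -2 11 -1
OVER    -> -2 11 -1 11
STORE 2 -> -2 11 -1
SWAP    -> -2 -1 11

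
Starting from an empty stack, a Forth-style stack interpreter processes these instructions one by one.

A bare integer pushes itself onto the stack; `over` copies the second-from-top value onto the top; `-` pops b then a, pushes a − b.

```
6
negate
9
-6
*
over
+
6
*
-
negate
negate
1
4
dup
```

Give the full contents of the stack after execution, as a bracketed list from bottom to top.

[354, 1, 4, 4]

6      → 6
negate → -6
9      → -6 9
-6     → -6 9 -6
*      → -6 -54
over   → -6 -54 -6
+      → -6 -60
6      → -6 -60 6
*      → -6 -360
-      → 354
negate → -354
negate → 354
1      → 354 1
4      → 354 1 4
dup    → 354 1 4 4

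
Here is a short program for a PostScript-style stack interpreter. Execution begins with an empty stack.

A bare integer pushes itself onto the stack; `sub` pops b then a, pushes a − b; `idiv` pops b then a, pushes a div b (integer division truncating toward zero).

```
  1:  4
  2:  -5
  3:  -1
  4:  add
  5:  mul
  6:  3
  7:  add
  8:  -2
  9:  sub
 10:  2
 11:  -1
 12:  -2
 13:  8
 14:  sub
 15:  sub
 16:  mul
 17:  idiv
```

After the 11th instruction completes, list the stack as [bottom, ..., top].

4   -> 4
-5  -> 4 -5
-1  -> 4 -5 -1
add -> 4 -6
mul -> -24
3   -> -24 3
add -> -21
-2  -> -21 -2
sub -> -19
2   -> -19 2
-1  -> -19 2 -1

[-19, 2, -1]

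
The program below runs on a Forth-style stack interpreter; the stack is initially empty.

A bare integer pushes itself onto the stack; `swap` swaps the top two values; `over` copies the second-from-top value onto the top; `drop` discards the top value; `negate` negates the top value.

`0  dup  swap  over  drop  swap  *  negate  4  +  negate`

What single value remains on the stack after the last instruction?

0      → 0
dup    → 0 0
swap   → 0 0
over   → 0 0 0
drop   → 0 0
swap   → 0 0
*      → 0
negate → 0
4      → 0 4
+      → 4
negate → -4

-4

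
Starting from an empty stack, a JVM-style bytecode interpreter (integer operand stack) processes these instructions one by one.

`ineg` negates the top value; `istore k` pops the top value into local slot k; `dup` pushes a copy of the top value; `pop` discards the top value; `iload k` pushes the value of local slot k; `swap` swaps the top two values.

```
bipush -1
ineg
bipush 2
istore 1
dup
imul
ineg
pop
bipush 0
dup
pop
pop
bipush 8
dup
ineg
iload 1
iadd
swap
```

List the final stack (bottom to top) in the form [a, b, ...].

[-6, 8]

bipush -1  -1
ineg       1
bipush 2   1 2
istore 1   1
dup        1 1
imul       1
ineg       -1
pop        (empty)
bipush 0   0
dup        0 0
pop        0
pop        (empty)
bipush 8   8
dup        8 8
ineg       8 -8
iload 1    8 -8 2
iadd       8 -6
swap       -6 8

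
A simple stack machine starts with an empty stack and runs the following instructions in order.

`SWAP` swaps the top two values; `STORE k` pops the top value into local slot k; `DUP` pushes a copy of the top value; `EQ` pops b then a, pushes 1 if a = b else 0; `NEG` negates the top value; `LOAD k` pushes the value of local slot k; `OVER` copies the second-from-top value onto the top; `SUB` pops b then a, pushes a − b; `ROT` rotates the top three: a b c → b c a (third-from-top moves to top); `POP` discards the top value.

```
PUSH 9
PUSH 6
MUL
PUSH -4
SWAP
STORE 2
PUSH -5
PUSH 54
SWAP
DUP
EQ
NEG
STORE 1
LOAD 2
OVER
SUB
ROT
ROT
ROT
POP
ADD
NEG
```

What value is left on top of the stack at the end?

PUSH 9  : 9
PUSH 6  : 9 6
MUL     : 54
PUSH -4 : 54 -4
SWAP    : -4 54
STORE 2 : -4
PUSH -5 : -4 -5
PUSH 54 : -4 -5 54
SWAP    : -4 54 -5
DUP     : -4 54 -5 -5
EQ      : -4 54 1
NEG     : -4 54 -1
STORE 1 : -4 54
LOAD 2  : -4 54 54
OVER    : -4 54 54 54
SUB     : -4 54 0
ROT     : 54 0 -4
ROT     : 0 -4 54
ROT     : -4 54 0
POP     : -4 54
ADD     : 50
NEG     : -50

-50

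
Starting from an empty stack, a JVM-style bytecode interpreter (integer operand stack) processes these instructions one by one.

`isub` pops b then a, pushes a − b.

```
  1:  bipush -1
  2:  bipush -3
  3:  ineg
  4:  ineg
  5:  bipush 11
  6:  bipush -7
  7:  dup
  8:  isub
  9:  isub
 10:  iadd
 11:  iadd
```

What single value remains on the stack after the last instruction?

bipush -1 → -1
bipush -3 → -1 -3
ineg      → -1 3
ineg      → -1 -3
bipush 11 → -1 -3 11
bipush -7 → -1 -3 11 -7
dup       → -1 -3 11 -7 -7
isub      → -1 -3 11 0
isub      → -1 -3 11
iadd      → -1 8
iadd      → 7

7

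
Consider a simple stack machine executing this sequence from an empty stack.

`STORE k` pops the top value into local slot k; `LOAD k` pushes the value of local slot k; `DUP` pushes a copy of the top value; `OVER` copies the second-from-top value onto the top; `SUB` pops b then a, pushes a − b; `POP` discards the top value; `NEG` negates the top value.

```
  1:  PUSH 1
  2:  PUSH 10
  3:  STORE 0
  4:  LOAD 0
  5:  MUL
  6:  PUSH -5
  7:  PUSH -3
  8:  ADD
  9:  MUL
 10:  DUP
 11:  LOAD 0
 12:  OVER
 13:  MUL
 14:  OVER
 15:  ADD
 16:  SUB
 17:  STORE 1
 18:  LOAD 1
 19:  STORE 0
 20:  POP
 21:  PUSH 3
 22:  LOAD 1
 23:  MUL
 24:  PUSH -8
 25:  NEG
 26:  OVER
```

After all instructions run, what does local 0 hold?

PUSH 1  : 1
PUSH 10 : 1 10
STORE 0 : 1
LOAD 0  : 1 10
MUL     : 10
PUSH -5 : 10 -5
PUSH -3 : 10 -5 -3
ADD     : 10 -8
MUL     : -80
DUP     : -80 -80
LOAD 0  : -80 -80 10
OVER    : -80 -80 10 -80
MUL     : -80 -80 -800
OVER    : -80 -80 -800 -80
ADD     : -80 -80 -880
SUB     : -80 800
STORE 1 : -80
LOAD 1  : -80 800
STORE 0 : -80
POP     : (empty)
PUSH 3  : 3
LOAD 1  : 3 800
MUL     : 2400
PUSH -8 : 2400 -8
NEG     : 2400 8
OVER    : 2400 8 2400

800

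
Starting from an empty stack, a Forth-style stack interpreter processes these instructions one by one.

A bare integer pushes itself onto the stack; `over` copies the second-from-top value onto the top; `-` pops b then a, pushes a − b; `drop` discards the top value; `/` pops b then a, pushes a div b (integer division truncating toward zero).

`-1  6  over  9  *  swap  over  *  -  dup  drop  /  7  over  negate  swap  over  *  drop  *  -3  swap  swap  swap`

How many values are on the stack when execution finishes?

2

-1     -> -1
6      -> -1 6
over   -> -1 6 -1
9      -> -1 6 -1 9
*      -> -1 6 -9
swap   -> -1 -9 6
over   -> -1 -9 6 -9
*      -> -1 -9 -54
-      -> -1 45
dup    -> -1 45 45
drop   -> -1 45
/      -> 0
7      -> 0 7
over   -> 0 7 0
negate -> 0 7 0
swap   -> 0 0 7
over   -> 0 0 7 0
*      -> 0 0 0
drop   -> 0 0
*      -> 0
-3     -> 0 -3
swap   -> -3 0
swap   -> 0 -3
swap   -> -3 0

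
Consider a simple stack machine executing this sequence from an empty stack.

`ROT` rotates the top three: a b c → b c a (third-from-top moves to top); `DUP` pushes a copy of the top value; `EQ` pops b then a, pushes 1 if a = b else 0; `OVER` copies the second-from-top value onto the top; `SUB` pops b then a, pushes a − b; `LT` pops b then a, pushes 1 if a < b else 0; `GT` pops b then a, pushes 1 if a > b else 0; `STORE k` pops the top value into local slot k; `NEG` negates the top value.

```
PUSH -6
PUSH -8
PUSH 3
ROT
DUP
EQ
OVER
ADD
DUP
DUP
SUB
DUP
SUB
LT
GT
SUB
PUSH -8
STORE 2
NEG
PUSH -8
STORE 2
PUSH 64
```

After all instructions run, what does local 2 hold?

PUSH -6 -> [-6]
PUSH -8 -> [-6, -8]
PUSH 3  -> [-6, -8, 3]
ROT     -> [-8, 3, -6]
DUP     -> [-8, 3, -6, -6]
EQ      -> [-8, 3, 1]
OVER    -> [-8, 3, 1, 3]
ADD     -> [-8, 3, 4]
DUP     -> [-8, 3, 4, 4]
DUP     -> [-8, 3, 4, 4, 4]
SUB     -> [-8, 3, 4, 0]
DUP     -> [-8, 3, 4, 0, 0]
SUB     -> [-8, 3, 4, 0]
LT      -> [-8, 3, 0]
GT      -> [-8, 1]
SUB     -> [-9]
PUSH -8 -> [-9, -8]
STORE 2 -> [-9]
NEG     -> [9]
PUSH -8 -> [9, -8]
STORE 2 -> [9]
PUSH 64 -> [9, 64]

-8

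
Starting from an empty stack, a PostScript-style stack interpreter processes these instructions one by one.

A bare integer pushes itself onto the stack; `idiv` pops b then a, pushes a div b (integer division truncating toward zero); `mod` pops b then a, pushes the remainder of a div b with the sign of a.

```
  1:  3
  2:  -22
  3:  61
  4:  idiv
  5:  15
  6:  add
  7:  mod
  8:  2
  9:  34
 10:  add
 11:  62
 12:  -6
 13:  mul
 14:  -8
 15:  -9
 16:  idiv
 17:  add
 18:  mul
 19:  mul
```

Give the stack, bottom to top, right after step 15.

[3, 36, -372, -8, -9]

3    -> 3
-22  -> 3 -22
61   -> 3 -22 61
idiv -> 3 0
15   -> 3 0 15
add  -> 3 15
mod  -> 3
2    -> 3 2
34   -> 3 2 34
add  -> 3 36
62   -> 3 36 62
-6   -> 3 36 62 -6
mul  -> 3 36 -372
-8   -> 3 36 -372 -8
-9   -> 3 36 -372 -8 -9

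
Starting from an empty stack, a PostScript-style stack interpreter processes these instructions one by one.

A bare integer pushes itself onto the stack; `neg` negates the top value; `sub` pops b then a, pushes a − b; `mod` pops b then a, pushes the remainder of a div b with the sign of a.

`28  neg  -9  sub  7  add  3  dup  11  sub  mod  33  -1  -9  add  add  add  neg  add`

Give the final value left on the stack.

28  -> [28]
neg -> [-28]
-9  -> [-28, -9]
sub -> [-19]
7   -> [-19, 7]
add -> [-12]
3   -> [-12, 3]
dup -> [-12, 3, 3]
11  -> [-12, 3, 3, 11]
sub -> [-12, 3, -8]
mod -> [-12, 3]
33  -> [-12, 3, 33]
-1  -> [-12, 3, 33, -1]
-9  -> [-12, 3, 33, -1, -9]
add -> [-12, 3, 33, -10]
add -> [-12, 3, 23]
add -> [-12, 26]
neg -> [-12, -26]
add -> [-38]

-38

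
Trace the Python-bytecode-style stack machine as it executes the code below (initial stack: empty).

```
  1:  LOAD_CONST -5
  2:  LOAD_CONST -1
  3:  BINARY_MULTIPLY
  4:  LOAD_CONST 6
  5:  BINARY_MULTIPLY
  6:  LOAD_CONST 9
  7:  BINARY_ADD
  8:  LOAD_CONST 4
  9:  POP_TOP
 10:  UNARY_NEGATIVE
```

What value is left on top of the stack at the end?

-39

LOAD_CONST -5   : [-5]
LOAD_CONST -1   : [-5, -1]
BINARY_MULTIPLY : [5]
LOAD_CONST 6    : [5, 6]
BINARY_MULTIPLY : [30]
LOAD_CONST 9    : [30, 9]
BINARY_ADD      : [39]
LOAD_CONST 4    : [39, 4]
POP_TOP         : [39]
UNARY_NEGATIVE  : [-39]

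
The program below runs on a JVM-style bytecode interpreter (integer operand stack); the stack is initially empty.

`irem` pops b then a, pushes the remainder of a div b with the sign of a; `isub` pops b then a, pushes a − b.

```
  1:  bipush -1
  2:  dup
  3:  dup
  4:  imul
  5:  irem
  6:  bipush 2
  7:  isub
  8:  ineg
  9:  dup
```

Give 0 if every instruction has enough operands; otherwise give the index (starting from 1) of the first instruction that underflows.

0

bipush -1  -1
dup        -1 -1
dup        -1 -1 -1
imul       -1 1
irem       0
bipush 2   0 2
isub       -2
ineg       2
dup        2 2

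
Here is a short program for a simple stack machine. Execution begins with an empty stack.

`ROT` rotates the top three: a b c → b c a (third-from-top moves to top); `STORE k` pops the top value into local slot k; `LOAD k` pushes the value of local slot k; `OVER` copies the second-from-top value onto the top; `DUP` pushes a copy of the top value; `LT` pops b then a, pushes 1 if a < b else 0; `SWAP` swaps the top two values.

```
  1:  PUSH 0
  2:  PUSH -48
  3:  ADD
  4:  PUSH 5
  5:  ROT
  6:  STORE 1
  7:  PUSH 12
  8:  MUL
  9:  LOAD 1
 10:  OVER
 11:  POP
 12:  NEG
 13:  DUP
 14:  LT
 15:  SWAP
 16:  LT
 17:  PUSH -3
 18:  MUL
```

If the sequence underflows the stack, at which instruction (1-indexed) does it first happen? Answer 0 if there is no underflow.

5

PUSH 0   → 0
PUSH -48 → 0 -48
ADD      → -48
PUSH 5   → -48 5
ROT  — needs 3 operands, stack has 2 → underflow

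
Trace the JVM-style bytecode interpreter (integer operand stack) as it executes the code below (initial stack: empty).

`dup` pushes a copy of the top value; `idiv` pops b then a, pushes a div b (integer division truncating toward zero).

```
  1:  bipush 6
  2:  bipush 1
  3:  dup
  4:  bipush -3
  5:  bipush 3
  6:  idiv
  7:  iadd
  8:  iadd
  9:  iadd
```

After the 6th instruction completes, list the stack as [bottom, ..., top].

bipush 6  -> [6]
bipush 1  -> [6, 1]
dup       -> [6, 1, 1]
bipush -3 -> [6, 1, 1, -3]
bipush 3  -> [6, 1, 1, -3, 3]
idiv      -> [6, 1, 1, -1]

[6, 1, 1, -1]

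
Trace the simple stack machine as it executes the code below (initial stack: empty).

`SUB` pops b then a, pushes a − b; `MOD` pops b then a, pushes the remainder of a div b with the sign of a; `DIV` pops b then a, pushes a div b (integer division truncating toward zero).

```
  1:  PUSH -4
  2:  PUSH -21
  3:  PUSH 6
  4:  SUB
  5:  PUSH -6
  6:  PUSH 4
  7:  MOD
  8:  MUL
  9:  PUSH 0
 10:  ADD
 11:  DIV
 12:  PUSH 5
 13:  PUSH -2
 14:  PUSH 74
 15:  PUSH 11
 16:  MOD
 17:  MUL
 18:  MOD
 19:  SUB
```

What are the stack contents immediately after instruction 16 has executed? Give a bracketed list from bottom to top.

[0, 5, -2, 8]

PUSH -4  : -4
PUSH -21 : -4 -21
PUSH 6   : -4 -21 6
SUB      : -4 -27
PUSH -6  : -4 -27 -6
PUSH 4   : -4 -27 -6 4
MOD      : -4 -27 -2
MUL      : -4 54
PUSH 0   : -4 54 0
ADD      : -4 54
DIV      : 0
PUSH 5   : 0 5
PUSH -2  : 0 5 -2
PUSH 74  : 0 5 -2 74
PUSH 11  : 0 5 -2 74 11
MOD      : 0 5 -2 8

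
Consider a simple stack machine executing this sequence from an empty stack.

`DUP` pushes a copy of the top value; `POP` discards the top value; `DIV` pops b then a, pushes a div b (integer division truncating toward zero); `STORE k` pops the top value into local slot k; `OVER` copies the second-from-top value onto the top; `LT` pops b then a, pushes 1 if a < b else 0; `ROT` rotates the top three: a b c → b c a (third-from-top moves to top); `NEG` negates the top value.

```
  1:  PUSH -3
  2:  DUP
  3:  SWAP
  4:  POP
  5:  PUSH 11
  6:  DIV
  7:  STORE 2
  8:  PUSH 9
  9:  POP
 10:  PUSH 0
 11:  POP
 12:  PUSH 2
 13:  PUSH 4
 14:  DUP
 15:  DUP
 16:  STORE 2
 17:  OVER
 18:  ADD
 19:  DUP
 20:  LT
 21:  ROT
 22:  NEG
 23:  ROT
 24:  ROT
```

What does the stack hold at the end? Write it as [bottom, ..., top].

[-2, 4, 0]

PUSH -3 -> -3
DUP     -> -3 -3
SWAP    -> -3 -3
POP     -> -3
PUSH 11 -> -3 11
DIV     -> 0
STORE 2 -> (empty)
PUSH 9  -> 9
POP     -> (empty)
PUSH 0  -> 0
POP     -> (empty)
PUSH 2  -> 2
PUSH 4  -> 2 4
DUP     -> 2 4 4
DUP     -> 2 4 4 4
STORE 2 -> 2 4 4
OVER    -> 2 4 4 4
ADD     -> 2 4 8
DUP     -> 2 4 8 8
LT      -> 2 4 0
ROT     -> 4 0 2
NEG     -> 4 0 -2
ROT     -> 0 -2 4
ROT     -> -2 4 0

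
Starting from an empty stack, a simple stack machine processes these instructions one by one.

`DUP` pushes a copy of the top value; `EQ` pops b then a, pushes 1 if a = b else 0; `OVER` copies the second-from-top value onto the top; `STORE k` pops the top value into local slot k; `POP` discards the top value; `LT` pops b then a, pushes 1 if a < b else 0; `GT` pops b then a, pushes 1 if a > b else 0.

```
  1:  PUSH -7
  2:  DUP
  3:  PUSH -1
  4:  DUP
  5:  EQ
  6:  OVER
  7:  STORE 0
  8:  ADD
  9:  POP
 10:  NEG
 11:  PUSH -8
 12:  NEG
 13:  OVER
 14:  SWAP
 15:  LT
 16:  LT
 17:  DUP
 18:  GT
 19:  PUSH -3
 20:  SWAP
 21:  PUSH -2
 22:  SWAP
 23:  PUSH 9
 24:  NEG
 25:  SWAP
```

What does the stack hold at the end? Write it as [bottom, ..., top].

[-3, -2, -9, 0]

PUSH -7 : [-7]
DUP     : [-7, -7]
PUSH -1 : [-7, -7, -1]
DUP     : [-7, -7, -1, -1]
EQ      : [-7, -7, 1]
OVER    : [-7, -7, 1, -7]
STORE 0 : [-7, -7, 1]
ADD     : [-7, -6]
POP     : [-7]
NEG     : [7]
PUSH -8 : [7, -8]
NEG     : [7, 8]
OVER    : [7, 8, 7]
SWAP    : [7, 7, 8]
LT      : [7, 1]
LT      : [0]
DUP     : [0, 0]
GT      : [0]
PUSH -3 : [0, -3]
SWAP    : [-3, 0]
PUSH -2 : [-3, 0, -2]
SWAP    : [-3, -2, 0]
PUSH 9  : [-3, -2, 0, 9]
NEG     : [-3, -2, 0, -9]
SWAP    : [-3, -2, -9, 0]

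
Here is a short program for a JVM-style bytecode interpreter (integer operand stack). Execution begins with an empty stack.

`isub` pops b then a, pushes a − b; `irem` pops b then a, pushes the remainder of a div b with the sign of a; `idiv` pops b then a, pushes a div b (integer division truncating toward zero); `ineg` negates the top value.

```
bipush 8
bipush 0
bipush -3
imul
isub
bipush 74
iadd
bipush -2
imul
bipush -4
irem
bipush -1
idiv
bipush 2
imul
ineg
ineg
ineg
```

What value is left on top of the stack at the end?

0

bipush 8   [8]
bipush 0   [8, 0]
bipush -3  [8, 0, -3]
imul       [8, 0]
isub       [8]
bipush 74  [8, 74]
iadd       [82]
bipush -2  [82, -2]
imul       [-164]
bipush -4  [-164, -4]
irem       [0]
bipush -1  [0, -1]
idiv       [0]
bipush 2   [0, 2]
imul       [0]
ineg       [0]
ineg       [0]
ineg       [0]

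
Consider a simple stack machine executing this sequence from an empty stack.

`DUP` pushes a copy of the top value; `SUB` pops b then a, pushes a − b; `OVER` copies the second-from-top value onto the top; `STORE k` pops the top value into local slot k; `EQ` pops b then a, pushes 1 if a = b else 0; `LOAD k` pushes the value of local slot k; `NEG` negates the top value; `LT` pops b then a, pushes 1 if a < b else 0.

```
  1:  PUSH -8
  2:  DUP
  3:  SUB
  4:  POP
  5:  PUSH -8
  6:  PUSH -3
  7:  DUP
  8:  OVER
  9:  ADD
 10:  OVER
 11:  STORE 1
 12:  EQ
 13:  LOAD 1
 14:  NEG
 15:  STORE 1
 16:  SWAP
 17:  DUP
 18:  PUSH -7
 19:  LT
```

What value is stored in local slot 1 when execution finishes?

PUSH -8 : [-8]
DUP     : [-8, -8]
SUB     : [0]
POP     : []
PUSH -8 : [-8]
PUSH -3 : [-8, -3]
DUP     : [-8, -3, -3]
OVER    : [-8, -3, -3, -3]
ADD     : [-8, -3, -6]
OVER    : [-8, -3, -6, -3]
STORE 1 : [-8, -3, -6]
EQ      : [-8, 0]
LOAD 1  : [-8, 0, -3]
NEG     : [-8, 0, 3]
STORE 1 : [-8, 0]
SWAP    : [0, -8]
DUP     : [0, -8, -8]
PUSH -7 : [0, -8, -8, -7]
LT      : [0, -8, 1]

3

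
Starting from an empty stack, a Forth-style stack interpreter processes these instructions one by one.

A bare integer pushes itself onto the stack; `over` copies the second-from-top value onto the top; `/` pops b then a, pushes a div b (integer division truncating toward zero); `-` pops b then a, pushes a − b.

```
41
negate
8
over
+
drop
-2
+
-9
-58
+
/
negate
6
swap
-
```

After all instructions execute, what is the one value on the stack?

6

41     -> [41]
negate -> [-41]
8      -> [-41, 8]
over   -> [-41, 8, -41]
+      -> [-41, -33]
drop   -> [-41]
-2     -> [-41, -2]
+      -> [-43]
-9     -> [-43, -9]
-58    -> [-43, -9, -58]
+      -> [-43, -67]
/      -> [0]
negate -> [0]
6      -> [0, 6]
swap   -> [6, 0]
-      -> [6]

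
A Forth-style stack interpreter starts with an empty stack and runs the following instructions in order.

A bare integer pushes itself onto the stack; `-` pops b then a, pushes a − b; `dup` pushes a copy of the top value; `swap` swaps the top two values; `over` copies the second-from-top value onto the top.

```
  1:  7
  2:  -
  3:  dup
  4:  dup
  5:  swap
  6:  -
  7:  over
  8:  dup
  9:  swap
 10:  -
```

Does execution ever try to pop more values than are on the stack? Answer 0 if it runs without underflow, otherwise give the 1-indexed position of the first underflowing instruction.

7 : 7
-  — needs 2 operands, stack has 1 → underflow

2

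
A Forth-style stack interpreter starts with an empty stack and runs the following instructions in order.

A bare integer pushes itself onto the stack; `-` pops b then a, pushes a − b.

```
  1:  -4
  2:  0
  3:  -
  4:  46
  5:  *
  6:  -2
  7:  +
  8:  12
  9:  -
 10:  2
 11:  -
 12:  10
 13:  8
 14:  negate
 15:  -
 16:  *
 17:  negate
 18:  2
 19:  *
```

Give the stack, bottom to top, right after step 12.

[-200, 10]

-4 → [-4]
0  → [-4, 0]
-  → [-4]
46 → [-4, 46]
*  → [-184]
-2 → [-184, -2]
+  → [-186]
12 → [-186, 12]
-  → [-198]
2  → [-198, 2]
-  → [-200]
10 → [-200, 10]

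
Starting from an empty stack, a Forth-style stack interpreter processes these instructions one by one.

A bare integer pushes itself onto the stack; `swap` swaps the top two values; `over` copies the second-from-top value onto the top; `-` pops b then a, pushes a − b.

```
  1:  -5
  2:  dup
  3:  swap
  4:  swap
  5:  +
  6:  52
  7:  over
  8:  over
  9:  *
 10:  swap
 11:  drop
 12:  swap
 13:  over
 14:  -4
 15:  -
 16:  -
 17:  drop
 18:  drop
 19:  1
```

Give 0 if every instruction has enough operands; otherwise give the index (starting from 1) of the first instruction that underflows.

0

-5    [-5]
dup   [-5, -5]
swap  [-5, -5]
swap  [-5, -5]
+     [-10]
52    [-10, 52]
over  [-10, 52, -10]
over  [-10, 52, -10, 52]
*     [-10, 52, -520]
swap  [-10, -520, 52]
drop  [-10, -520]
swap  [-520, -10]
over  [-520, -10, -520]
-4    [-520, -10, -520, -4]
-     [-520, -10, -516]
-     [-520, 506]
drop  [-520]
drop  []
1     [1]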